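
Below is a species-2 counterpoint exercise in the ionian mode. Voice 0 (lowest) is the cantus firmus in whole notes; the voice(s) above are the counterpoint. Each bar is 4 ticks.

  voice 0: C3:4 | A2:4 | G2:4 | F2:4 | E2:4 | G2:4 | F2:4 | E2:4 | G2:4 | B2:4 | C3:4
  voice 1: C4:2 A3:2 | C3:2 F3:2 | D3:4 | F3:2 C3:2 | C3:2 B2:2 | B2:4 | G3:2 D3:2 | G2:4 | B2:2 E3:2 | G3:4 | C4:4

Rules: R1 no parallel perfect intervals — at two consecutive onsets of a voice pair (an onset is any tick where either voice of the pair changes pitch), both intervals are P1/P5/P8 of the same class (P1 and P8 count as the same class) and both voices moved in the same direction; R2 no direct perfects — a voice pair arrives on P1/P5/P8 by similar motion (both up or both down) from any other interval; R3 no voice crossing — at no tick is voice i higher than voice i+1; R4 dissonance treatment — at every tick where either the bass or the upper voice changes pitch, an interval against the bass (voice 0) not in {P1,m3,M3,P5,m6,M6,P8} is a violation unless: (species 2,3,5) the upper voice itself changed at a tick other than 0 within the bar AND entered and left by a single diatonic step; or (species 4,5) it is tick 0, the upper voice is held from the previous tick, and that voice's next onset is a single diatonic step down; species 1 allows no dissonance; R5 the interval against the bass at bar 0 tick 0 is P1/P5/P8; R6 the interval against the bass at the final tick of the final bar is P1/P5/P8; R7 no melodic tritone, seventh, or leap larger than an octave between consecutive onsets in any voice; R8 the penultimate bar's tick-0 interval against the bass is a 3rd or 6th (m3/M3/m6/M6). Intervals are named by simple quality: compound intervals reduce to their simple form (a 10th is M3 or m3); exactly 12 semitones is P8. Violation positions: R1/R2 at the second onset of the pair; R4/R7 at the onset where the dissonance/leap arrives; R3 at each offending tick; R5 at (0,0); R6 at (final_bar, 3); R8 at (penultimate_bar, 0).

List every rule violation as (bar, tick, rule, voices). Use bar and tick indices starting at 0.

(2, 0, R2, (0, 1))
(6, 0, R4, (0, 1))
(10, 0, R2, (0, 1))

bar 0: v0=C3 v1=C4 downbeat P8
bar 1: v0=A2 v1=C3 downbeat m3
bar 2: v0=G2 v1=D3 downbeat P5
bar 3: v0=F2 v1=F3 downbeat P8
bar 4: v0=E2 v1=C3 downbeat m6
bar 5: v0=G2 v1=B2 downbeat M3
bar 6: v0=F2 v1=G3 downbeat M2
bar 7: v0=E2 v1=G2 downbeat m3
bar 8: v0=G2 v1=B2 downbeat M3
bar 9: v0=B2 v1=G3 downbeat m6
bar 10: v0=C3 v1=C4 downbeat P8
  -> R2 @ bar 2 tick 0 v(0, 1): A2/F3 m6 -> G2/D3 P5 similar
  -> R4 @ bar 6 tick 0 v(0, 1): F2/G3 M2 untreated
  -> R2 @ bar 10 tick 0 v(0, 1): B2/G3 m6 -> C3/C4 P8 similar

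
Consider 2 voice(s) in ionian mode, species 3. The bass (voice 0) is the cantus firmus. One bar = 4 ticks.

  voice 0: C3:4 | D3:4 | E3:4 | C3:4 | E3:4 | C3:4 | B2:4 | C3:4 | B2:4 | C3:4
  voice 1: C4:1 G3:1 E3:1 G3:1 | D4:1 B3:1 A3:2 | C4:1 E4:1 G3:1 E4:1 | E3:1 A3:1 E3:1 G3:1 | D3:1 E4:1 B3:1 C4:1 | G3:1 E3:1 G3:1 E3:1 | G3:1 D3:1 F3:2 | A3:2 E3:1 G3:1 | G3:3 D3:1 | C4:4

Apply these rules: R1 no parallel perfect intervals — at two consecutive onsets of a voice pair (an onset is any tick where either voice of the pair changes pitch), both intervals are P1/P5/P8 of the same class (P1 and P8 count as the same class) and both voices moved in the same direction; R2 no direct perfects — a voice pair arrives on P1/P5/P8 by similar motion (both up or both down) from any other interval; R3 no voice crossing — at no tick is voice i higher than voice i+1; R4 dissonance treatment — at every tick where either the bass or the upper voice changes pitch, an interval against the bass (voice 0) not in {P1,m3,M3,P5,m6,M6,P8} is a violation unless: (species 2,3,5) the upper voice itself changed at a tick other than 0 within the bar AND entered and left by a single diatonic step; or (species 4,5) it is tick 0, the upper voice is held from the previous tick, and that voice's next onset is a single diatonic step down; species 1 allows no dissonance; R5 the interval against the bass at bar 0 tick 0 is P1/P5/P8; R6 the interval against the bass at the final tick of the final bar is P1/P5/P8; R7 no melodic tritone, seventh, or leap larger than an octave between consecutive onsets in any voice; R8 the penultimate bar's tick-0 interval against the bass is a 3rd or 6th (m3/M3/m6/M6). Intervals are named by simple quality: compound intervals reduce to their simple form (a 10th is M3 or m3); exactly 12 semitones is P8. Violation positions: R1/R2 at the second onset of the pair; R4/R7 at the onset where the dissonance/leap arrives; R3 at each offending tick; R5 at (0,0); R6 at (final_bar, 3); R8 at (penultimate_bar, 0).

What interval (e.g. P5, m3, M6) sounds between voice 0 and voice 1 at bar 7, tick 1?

voice 0=C3 voice 1=A3 -> M6

M6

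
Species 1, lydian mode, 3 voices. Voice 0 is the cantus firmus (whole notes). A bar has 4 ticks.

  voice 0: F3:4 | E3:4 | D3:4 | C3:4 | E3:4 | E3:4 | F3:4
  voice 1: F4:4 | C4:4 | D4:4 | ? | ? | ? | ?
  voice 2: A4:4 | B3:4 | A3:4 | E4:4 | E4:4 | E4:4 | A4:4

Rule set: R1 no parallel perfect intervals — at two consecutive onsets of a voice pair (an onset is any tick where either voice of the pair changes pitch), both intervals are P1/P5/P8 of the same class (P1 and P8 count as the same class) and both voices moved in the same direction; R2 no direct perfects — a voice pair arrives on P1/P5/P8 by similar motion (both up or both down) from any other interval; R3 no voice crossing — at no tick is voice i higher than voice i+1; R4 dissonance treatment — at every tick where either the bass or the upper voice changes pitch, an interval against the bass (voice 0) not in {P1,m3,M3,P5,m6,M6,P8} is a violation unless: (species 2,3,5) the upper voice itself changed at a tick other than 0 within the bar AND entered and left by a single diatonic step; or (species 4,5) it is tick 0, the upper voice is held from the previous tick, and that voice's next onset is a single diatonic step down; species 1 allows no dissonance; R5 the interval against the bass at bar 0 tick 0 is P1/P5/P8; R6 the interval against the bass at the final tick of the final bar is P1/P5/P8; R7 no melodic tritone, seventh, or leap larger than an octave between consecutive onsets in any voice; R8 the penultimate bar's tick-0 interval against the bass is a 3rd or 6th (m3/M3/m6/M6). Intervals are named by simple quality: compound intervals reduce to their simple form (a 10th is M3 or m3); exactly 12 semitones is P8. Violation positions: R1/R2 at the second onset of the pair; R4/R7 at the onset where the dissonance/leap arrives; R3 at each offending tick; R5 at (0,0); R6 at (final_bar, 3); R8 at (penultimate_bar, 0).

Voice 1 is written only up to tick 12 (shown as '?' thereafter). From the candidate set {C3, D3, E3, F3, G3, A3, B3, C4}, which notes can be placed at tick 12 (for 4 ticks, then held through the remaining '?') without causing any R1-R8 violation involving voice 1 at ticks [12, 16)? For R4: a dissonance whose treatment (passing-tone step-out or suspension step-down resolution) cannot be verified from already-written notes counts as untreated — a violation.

C3: violates R1,R7
D3: violates R4
E3: violates R7
F3: violates R4
G3: violates R2
A3: legal
B3: violates R4
C4: violates R1

{A3}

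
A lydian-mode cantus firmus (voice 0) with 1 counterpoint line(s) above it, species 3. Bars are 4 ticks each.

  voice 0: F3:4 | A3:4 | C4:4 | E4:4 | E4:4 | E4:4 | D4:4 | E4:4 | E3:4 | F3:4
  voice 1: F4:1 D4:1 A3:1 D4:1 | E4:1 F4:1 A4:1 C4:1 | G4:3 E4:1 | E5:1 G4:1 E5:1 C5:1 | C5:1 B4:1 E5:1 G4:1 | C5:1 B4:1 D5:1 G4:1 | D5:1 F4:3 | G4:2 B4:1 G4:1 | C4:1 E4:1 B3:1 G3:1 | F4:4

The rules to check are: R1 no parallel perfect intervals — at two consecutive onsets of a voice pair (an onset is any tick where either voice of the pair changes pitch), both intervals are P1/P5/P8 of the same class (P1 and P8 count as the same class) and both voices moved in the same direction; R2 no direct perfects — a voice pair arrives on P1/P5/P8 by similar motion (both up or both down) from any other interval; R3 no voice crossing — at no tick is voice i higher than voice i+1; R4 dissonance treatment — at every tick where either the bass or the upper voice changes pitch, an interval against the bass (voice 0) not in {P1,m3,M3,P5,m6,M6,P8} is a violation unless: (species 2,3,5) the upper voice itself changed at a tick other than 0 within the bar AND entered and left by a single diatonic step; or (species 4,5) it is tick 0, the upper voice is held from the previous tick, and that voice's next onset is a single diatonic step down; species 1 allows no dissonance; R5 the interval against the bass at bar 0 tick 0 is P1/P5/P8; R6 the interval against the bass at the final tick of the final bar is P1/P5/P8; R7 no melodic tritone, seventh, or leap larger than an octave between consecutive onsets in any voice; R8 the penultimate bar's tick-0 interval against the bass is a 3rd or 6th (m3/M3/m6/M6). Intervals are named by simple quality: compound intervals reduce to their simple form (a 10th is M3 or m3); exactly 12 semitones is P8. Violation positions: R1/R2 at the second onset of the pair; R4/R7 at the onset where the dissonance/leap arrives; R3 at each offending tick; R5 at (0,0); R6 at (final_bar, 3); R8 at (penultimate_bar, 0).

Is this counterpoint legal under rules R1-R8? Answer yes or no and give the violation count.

No (6 violations)

bar 0: v0=F3 v1=F4 (P8)
bar 1: v0=A3 v1=E4 (P5)
bar 2: v0=C4 v1=G4 (P5)
bar 3: v0=E4 v1=E5 (P8)
bar 4: v0=E4 v1=C5 (m6)
bar 5: v0=E4 v1=C5 (m6)
bar 6: v0=D4 v1=D5 (P8)
bar 7: v0=E4 v1=G4 (m3)
bar 8: v0=E3 v1=C4 (m6)
bar 9: v0=F3 v1=F4 (P8)
  R2 @ bar1.0: F3/D4 M6 -> A3/E4 P5 similar
  R2 @ bar2.0: A3/C4 m3 -> C4/G4 P5 similar
  R2 @ bar3.0: C4/E4 M3 -> E4/E5 P8 similar
  R4 @ bar5.2: E4/D5 m7 untreated
  R2 @ bar9.0: E3/G3 m3 -> F3/F4 P8 similar
  R7 @ bar9.0: G3->F4 leap 10st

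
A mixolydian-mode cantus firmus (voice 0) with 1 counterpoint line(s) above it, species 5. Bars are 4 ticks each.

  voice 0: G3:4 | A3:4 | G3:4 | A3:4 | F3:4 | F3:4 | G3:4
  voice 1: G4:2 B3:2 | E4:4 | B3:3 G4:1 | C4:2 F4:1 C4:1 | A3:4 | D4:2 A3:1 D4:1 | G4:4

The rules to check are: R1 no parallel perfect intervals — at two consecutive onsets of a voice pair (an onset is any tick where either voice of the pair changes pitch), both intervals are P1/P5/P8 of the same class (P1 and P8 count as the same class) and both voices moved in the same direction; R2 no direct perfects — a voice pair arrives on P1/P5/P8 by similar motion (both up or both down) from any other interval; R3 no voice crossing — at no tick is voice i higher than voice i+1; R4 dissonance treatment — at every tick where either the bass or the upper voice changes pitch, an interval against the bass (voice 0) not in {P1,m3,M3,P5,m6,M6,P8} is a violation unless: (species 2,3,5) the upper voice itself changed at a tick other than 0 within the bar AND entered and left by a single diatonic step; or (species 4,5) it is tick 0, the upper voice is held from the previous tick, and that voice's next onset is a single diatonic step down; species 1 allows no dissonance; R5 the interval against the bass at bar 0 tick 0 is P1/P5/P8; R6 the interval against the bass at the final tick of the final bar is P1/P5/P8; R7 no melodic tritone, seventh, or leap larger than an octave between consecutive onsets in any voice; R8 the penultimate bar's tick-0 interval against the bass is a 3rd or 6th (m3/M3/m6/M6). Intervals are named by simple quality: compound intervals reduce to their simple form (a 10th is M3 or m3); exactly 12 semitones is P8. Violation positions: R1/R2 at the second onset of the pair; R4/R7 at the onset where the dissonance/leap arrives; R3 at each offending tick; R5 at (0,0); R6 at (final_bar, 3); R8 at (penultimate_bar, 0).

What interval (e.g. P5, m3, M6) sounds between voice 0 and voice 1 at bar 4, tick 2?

voice 0=F3 voice 1=A3 -> M3

M3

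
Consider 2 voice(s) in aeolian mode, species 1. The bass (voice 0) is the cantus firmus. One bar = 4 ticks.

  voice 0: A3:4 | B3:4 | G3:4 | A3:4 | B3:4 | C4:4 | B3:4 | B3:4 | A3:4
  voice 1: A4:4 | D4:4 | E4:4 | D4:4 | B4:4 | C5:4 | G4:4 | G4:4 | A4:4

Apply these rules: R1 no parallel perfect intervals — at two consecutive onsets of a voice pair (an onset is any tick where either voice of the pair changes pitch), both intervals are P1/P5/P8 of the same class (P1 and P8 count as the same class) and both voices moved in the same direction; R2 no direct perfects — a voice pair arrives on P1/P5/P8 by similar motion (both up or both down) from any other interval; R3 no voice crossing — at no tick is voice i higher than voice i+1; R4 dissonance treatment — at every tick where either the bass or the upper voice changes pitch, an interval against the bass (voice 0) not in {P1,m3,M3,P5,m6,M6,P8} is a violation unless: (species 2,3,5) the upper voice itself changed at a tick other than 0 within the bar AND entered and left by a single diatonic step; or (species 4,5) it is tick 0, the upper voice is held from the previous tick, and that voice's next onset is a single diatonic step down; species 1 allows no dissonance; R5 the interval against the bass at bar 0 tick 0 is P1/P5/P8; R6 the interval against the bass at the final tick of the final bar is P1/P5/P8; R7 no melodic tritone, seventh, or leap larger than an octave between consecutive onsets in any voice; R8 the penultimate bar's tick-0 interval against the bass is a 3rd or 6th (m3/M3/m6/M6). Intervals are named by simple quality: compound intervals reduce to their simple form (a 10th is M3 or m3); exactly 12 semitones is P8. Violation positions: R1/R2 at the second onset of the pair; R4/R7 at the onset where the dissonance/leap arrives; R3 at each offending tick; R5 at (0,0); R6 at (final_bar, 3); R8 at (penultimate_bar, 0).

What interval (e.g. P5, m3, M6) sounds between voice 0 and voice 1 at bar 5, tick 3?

P8

voice 0=C4 voice 1=C5 -> P8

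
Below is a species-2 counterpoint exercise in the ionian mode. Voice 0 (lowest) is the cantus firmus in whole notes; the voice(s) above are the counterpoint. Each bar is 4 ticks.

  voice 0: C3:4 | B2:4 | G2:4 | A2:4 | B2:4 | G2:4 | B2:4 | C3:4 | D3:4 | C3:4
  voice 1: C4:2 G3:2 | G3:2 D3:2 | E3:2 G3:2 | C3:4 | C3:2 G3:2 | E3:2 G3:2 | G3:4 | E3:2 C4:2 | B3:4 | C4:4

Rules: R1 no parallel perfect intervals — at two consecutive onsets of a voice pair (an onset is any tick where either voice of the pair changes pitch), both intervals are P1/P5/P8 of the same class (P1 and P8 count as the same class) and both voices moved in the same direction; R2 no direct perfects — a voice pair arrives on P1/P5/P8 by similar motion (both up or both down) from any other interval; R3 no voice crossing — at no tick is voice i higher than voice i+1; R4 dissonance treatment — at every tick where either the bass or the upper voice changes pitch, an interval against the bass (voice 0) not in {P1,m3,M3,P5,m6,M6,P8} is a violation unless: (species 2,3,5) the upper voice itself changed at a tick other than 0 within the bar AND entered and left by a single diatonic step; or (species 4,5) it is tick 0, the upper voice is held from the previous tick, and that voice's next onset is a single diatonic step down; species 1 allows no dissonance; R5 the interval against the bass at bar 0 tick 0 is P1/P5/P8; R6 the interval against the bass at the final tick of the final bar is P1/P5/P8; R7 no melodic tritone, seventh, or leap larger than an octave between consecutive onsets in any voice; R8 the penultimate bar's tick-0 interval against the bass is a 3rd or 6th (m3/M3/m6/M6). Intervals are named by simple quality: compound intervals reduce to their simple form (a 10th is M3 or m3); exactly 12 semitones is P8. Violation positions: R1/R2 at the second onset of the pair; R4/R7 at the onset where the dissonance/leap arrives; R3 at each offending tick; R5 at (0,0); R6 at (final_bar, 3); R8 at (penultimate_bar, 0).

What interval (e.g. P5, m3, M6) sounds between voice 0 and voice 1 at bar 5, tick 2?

P8

voice 0=G2 voice 1=G3 -> P8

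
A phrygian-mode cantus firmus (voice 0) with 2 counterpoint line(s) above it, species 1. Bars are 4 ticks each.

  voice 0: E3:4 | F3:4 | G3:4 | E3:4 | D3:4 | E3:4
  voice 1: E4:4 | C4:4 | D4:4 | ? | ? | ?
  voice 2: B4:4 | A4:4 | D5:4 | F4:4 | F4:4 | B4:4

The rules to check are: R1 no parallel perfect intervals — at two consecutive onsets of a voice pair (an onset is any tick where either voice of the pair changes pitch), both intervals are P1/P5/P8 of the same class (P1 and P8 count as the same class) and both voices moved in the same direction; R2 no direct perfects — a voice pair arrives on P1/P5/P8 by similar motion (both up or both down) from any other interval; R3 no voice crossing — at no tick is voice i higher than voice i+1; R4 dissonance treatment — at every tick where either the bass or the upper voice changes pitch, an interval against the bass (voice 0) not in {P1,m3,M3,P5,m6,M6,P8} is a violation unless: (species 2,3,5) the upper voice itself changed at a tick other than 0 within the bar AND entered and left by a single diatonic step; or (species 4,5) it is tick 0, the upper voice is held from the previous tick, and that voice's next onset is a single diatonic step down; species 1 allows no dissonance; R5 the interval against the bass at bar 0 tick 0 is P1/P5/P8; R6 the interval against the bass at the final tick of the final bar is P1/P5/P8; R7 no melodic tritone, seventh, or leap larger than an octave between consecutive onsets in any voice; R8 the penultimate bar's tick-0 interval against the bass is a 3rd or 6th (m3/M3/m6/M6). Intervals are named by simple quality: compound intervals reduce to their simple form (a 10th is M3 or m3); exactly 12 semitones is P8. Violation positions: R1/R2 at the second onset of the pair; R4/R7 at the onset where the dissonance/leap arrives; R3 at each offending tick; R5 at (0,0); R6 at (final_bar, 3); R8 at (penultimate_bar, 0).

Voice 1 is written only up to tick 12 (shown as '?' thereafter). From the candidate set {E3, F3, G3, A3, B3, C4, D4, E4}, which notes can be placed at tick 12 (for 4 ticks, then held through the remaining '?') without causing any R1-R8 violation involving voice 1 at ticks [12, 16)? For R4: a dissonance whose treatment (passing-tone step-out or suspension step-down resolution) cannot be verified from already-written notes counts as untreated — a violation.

E3: violates R2,R7
F3: violates R1,R4
G3: legal
A3: violates R4
B3: violates R1
C4: legal
D4: violates R4
E4: legal

{C4, E4, G3}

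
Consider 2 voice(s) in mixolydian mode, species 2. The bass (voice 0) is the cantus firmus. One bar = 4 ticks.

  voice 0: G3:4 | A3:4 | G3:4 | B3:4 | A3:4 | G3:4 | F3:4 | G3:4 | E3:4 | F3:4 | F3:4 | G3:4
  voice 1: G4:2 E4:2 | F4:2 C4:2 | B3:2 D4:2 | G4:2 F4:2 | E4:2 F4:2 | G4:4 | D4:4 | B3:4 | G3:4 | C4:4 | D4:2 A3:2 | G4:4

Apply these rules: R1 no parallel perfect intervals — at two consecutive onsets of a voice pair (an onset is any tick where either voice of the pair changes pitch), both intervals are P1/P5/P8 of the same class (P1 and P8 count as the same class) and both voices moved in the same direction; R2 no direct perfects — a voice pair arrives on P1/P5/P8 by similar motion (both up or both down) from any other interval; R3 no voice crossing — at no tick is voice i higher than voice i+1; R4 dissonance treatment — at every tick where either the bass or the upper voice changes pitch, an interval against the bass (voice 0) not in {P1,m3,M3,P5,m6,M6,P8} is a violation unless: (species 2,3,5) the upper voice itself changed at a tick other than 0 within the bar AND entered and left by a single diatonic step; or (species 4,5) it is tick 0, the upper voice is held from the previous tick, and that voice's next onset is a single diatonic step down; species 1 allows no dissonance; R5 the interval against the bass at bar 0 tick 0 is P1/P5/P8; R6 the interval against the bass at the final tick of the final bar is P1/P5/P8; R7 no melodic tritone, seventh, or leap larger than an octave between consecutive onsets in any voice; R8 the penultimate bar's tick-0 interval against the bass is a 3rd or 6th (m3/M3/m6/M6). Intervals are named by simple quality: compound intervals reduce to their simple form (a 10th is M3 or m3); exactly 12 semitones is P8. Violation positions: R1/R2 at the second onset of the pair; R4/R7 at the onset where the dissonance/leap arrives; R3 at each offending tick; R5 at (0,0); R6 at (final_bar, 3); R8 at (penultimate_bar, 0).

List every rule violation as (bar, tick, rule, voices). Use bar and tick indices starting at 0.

(4, 0, R2, (0, 1))
(9, 0, R2, (0, 1))
(11, 0, R2, (0, 1))
(11, 0, R7, (1,))

bar 0: v0=G3 v1=G4 downbeat P8
bar 1: v0=A3 v1=F4 downbeat m6
bar 2: v0=G3 v1=B3 downbeat M3
bar 3: v0=B3 v1=G4 downbeat m6
bar 4: v0=A3 v1=E4 downbeat P5
bar 5: v0=G3 v1=G4 downbeat P8
bar 6: v0=F3 v1=D4 downbeat M6
bar 7: v0=G3 v1=B3 downbeat M3
bar 8: v0=E3 v1=G3 downbeat m3
bar 9: v0=F3 v1=C4 downbeat P5
bar 10: v0=F3 v1=D4 downbeat M6
bar 11: v0=G3 v1=G4 downbeat P8
  -> R2 @ bar 4 tick 0 v(0, 1): B3/F4 TT -> A3/E4 P5 similar
  -> R2 @ bar 9 tick 0 v(0, 1): E3/G3 m3 -> F3/C4 P5 similar
  -> R2 @ bar 11 tick 0 v(0, 1): F3/A3 M3 -> G3/G4 P8 similar
  -> R7 @ bar 11 tick 0 v(1,): A3->G4 leap 10st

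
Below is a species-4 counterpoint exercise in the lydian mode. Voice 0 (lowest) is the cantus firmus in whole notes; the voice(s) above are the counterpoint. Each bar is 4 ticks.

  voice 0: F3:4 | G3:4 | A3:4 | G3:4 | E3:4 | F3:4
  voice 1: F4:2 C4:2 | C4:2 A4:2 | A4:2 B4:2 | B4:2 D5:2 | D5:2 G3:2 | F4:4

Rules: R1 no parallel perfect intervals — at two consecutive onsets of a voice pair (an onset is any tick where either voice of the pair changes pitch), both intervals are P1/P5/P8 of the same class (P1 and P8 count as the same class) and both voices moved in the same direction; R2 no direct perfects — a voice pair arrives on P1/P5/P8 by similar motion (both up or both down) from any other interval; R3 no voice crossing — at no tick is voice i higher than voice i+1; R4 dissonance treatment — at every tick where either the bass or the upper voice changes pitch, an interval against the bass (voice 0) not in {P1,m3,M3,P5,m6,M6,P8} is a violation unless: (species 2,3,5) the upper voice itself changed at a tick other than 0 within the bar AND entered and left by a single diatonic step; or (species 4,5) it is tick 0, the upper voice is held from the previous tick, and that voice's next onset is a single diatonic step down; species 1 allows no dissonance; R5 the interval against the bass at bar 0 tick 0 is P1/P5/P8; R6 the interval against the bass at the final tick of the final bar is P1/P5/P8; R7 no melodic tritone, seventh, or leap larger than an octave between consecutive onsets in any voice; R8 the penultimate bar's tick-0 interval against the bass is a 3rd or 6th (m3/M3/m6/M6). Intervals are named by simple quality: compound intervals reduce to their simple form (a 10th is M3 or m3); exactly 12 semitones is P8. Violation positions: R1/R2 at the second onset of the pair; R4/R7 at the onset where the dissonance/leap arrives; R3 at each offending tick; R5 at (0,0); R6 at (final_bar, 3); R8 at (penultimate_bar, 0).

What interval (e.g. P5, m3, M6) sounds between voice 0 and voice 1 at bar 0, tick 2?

voice 0=F3 voice 1=C4 -> P5

P5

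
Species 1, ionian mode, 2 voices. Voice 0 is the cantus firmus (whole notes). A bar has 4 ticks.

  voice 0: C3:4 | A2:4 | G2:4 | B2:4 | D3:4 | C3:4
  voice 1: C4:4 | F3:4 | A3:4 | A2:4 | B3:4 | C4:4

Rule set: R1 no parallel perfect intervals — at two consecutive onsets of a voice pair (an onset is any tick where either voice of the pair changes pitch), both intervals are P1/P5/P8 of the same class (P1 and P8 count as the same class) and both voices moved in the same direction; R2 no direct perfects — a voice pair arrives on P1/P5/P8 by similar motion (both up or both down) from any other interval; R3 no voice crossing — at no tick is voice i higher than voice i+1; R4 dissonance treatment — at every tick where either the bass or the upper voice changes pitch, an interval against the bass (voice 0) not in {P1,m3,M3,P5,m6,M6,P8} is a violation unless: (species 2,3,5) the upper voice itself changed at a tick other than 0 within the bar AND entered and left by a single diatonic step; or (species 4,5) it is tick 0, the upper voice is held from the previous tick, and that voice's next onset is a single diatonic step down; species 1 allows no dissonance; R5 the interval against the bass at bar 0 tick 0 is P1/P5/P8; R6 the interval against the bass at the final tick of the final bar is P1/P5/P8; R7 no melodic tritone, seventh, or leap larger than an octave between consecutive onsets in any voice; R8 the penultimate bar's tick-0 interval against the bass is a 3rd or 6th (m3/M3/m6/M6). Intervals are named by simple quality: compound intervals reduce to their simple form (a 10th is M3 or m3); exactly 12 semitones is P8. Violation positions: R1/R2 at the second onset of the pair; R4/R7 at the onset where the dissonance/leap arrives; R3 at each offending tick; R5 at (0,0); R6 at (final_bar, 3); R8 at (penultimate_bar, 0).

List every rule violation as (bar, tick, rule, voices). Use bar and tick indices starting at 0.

bar 0: v0=C3 v1=C4 downbeat P8
bar 1: v0=A2 v1=F3 downbeat m6
bar 2: v0=G2 v1=A3 downbeat M2
bar 3: v0=B2 v1=A2 downbeat M2
bar 4: v0=D3 v1=B3 downbeat M6
bar 5: v0=C3 v1=C4 downbeat P8
  -> R4 @ bar 2 tick 0 v(0, 1): G2/A3 M2 untreated
  -> R3 @ bar 3 tick 0 v(0, 1): B2 above A2
  -> R4 @ bar 3 tick 0 v(0, 1): B2/A2 M2 untreated
  -> R3 @ bar 3 tick 1 v(0, 1): B2 above A2
  -> R3 @ bar 3 tick 2 v(0, 1): B2 above A2
  -> R3 @ bar 3 tick 3 v(0, 1): B2 above A2
  -> R7 @ bar 4 tick 0 v(1,): A2->B3 leap 14st

(2, 0, R4, (0, 1))
(3, 0, R3, (0, 1))
(3, 0, R4, (0, 1))
(3, 1, R3, (0, 1))
(3, 2, R3, (0, 1))
(3, 3, R3, (0, 1))
(4, 0, R7, (1,))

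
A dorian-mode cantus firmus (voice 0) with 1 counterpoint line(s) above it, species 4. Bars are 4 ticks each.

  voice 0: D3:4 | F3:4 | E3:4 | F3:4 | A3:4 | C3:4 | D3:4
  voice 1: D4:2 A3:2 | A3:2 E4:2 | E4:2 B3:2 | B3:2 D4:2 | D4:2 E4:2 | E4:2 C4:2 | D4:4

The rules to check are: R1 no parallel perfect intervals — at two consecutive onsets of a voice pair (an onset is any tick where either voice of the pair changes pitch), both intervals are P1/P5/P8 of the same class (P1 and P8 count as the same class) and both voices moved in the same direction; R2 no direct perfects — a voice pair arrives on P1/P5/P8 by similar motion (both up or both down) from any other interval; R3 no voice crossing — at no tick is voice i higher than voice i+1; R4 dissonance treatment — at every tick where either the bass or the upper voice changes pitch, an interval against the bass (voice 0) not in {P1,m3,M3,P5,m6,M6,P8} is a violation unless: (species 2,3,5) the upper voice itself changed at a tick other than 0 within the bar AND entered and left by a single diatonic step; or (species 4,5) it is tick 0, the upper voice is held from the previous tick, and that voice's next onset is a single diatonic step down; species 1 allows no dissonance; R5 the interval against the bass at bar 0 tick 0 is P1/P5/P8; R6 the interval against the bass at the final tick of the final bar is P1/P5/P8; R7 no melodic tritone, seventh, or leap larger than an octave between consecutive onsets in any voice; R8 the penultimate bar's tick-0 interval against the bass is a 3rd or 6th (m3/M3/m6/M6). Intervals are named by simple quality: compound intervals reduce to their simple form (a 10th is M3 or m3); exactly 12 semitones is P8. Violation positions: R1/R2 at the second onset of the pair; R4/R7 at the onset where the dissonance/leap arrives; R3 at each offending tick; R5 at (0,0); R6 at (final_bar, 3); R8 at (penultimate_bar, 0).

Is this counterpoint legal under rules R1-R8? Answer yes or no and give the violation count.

bar 0: v0=D3 v1=D4 (P8)
bar 1: v0=F3 v1=A3 (M3)
bar 2: v0=E3 v1=E4 (P8)
bar 3: v0=F3 v1=B3 (TT)
bar 4: v0=A3 v1=D4 (P4)
bar 5: v0=C3 v1=E4 (M3)
bar 6: v0=D3 v1=D4 (P8)
  R4 @ bar1.2: F3/E4 M7 untreated
  R4 @ bar3.0: F3/B3 TT untreated
  R4 @ bar4.0: A3/D4 P4 untreated
  R1 @ bar6.0: C3/C4 P8 -> D3/D4 P8 similar

No (4 violations)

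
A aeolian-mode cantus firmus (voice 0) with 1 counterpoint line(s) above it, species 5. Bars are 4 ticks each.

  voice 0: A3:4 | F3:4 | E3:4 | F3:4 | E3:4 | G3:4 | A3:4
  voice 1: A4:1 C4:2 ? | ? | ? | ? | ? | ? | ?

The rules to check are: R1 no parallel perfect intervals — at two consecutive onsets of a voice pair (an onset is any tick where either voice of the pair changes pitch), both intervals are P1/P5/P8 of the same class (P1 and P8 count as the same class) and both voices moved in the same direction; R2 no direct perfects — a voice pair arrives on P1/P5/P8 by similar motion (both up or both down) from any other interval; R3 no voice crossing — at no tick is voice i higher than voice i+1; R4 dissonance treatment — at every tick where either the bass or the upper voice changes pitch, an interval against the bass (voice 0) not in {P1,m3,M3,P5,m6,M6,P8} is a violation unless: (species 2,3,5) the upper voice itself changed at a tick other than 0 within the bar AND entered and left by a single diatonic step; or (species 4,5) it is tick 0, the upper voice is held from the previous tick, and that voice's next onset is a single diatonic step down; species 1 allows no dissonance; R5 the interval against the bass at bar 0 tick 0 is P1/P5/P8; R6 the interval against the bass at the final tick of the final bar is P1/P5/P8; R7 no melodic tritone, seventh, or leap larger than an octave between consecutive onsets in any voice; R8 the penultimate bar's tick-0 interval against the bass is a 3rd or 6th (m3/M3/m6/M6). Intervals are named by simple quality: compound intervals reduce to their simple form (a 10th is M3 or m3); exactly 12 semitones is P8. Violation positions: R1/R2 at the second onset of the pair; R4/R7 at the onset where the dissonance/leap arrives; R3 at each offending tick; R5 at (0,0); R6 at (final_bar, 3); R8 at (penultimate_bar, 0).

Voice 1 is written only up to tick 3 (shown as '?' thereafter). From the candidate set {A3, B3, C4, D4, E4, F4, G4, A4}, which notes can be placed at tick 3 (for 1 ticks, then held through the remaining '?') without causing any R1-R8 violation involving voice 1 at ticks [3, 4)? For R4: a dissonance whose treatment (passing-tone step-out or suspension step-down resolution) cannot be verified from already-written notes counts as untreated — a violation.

{A3, A4, C4, E4, F4}

A3: legal
B3: violates R4
C4: legal
D4: violates R4
E4: legal
F4: legal
G4: violates R4
A4: legal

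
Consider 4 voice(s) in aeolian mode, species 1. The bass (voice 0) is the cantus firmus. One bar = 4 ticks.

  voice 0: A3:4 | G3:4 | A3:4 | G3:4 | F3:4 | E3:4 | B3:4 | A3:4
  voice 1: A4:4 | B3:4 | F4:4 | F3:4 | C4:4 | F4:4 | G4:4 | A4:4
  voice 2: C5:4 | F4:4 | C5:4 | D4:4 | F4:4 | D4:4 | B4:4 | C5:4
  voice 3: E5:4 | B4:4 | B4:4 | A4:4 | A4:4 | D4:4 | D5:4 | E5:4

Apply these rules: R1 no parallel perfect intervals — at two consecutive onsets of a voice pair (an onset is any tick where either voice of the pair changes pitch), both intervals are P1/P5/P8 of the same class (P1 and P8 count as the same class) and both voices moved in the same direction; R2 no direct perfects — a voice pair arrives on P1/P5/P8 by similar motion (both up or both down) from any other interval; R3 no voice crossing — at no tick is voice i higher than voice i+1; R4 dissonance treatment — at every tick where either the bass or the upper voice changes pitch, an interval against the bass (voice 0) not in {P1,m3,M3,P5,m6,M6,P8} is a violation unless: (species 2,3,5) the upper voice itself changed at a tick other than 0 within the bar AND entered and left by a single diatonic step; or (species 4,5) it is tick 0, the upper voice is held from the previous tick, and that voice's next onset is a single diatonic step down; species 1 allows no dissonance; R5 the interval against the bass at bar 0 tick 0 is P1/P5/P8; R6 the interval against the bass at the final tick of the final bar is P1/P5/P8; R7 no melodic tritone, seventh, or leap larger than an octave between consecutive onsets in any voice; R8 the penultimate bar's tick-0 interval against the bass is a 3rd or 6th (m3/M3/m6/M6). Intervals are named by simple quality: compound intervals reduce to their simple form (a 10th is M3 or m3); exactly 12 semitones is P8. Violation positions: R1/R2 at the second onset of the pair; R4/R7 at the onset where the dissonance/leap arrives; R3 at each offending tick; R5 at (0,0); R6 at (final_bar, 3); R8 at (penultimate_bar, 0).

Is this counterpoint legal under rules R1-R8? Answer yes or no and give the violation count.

No (33 violations)

bar 0: v0=A3 v1=A4 v2=C5 v3=E5 (P5)
bar 1: v0=G3 v1=B3 v2=F4 v3=B4 (M3)
bar 2: v0=A3 v1=F4 v2=C5 v3=B4 (M2)
bar 3: v0=G3 v1=F3 v2=D4 v3=A4 (M2)
bar 4: v0=F3 v1=C4 v2=F4 v3=A4 (M3)
bar 5: v0=E3 v1=F4 v2=D4 v3=D4 (m7)
bar 6: v0=B3 v1=G4 v2=B4 v3=D5 (m3)
bar 7: v0=A3 v1=A4 v2=C5 v3=E5 (P5)
  R5 @ bar0.0: opens on m3
  R2 @ bar1.0: A4/E5 P5 -> B3/B4 P8 similar
  R4 @ bar1.0: G3/F4 m7 untreated
  R7 @ bar1.0: A4->B3 leap 10st
  R2 @ bar2.0: B3/F4 TT -> F4/C5 P5 similar
  R3 @ bar2.0: C5 above B4
  R4 @ bar2.0: A3/B4 M2 untreated
  R7 @ bar2.0: B3->F4 leap 6st
  R3 @ bar2.1: C5 above B4
  R3 @ bar2.2: C5 above B4
  R3 @ bar2.3: C5 above B4
  R2 @ bar3.0: A3/C5 m3 -> G3/D4 P5 similar
  R2 @ bar3.0: C5/B4 m2 -> D4/A4 P5 similar
  R3 @ bar3.0: G3 above F3
  R4 @ bar3.0: G3/F3 M2 untreated
  R4 @ bar3.0: G3/A4 M2 untreated
  R7 @ bar3.0: C5->D4 leap 10st
  R3 @ bar3.1: G3 above F3
  R3 @ bar3.2: G3 above F3
  R3 @ bar3.3: G3 above F3
  R2 @ bar5.0: F4/A4 M3 -> D4/D4 P1 similar
  R3 @ bar5.0: F4 above D4
  R4 @ bar5.0: E3/F4 m2 untreated
  R4 @ bar5.0: E3/D4 m7 untreated
  R4 @ bar5.0: E3/D4 m7 untreated
  R3 @ bar5.1: F4 above D4
  R3 @ bar5.2: F4 above D4
  R3 @ bar5.3: F4 above D4
  R2 @ bar6.0: E3/D4 m7 -> B3/B4 P8 similar
  R2 @ bar6.0: F4/D4 m3 -> G4/D5 P5 similar
  R8 @ bar6.0: penult P8 not 3rd/6th
  R1 @ bar7.0: G4/D5 P5 -> A4/E5 P5 similar
  R6 @ bar7.3: closes on m3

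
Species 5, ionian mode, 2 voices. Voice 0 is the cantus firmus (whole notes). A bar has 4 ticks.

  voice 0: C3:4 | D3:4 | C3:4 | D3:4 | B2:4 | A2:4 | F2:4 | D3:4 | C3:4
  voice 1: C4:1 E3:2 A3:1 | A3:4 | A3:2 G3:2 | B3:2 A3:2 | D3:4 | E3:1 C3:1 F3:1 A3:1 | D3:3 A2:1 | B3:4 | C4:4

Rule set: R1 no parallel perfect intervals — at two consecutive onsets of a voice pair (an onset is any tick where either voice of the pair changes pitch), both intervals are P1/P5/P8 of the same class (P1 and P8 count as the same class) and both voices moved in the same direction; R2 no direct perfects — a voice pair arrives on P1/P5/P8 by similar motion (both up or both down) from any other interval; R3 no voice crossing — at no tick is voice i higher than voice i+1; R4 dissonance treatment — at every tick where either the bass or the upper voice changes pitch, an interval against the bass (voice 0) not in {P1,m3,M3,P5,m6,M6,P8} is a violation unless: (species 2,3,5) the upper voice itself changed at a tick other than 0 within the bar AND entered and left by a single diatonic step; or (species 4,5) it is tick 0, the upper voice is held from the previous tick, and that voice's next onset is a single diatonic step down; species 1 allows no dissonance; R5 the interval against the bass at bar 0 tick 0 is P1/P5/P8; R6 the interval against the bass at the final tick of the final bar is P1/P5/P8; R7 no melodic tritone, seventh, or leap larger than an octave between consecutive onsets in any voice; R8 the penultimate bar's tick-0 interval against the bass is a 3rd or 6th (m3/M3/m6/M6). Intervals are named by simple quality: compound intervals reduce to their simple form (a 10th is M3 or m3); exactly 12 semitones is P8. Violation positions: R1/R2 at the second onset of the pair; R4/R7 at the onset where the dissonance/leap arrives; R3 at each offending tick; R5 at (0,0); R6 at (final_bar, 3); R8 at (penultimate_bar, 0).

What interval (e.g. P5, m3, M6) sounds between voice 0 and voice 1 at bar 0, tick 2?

M3

voice 0=C3 voice 1=E3 -> M3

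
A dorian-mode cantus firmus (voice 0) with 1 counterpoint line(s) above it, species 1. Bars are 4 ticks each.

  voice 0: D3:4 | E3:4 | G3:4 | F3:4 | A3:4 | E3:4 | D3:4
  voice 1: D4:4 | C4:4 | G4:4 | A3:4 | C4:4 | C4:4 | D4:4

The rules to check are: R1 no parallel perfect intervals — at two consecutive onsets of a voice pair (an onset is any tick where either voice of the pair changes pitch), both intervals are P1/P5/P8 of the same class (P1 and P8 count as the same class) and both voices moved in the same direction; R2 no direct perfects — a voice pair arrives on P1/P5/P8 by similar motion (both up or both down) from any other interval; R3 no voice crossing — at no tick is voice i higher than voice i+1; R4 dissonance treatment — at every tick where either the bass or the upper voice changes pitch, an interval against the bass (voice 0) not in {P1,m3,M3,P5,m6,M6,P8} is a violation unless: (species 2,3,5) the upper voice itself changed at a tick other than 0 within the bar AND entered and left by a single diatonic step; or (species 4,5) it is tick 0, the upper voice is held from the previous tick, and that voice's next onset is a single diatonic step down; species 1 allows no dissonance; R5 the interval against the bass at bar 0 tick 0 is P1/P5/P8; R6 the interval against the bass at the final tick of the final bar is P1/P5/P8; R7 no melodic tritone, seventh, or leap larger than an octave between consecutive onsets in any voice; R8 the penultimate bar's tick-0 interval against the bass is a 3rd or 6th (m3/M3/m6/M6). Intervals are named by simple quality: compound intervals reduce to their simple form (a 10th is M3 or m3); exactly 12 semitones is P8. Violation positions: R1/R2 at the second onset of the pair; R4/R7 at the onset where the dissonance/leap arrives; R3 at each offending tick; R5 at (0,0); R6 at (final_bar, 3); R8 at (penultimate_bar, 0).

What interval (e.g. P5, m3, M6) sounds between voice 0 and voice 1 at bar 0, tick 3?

voice 0=D3 voice 1=D4 -> P8

P8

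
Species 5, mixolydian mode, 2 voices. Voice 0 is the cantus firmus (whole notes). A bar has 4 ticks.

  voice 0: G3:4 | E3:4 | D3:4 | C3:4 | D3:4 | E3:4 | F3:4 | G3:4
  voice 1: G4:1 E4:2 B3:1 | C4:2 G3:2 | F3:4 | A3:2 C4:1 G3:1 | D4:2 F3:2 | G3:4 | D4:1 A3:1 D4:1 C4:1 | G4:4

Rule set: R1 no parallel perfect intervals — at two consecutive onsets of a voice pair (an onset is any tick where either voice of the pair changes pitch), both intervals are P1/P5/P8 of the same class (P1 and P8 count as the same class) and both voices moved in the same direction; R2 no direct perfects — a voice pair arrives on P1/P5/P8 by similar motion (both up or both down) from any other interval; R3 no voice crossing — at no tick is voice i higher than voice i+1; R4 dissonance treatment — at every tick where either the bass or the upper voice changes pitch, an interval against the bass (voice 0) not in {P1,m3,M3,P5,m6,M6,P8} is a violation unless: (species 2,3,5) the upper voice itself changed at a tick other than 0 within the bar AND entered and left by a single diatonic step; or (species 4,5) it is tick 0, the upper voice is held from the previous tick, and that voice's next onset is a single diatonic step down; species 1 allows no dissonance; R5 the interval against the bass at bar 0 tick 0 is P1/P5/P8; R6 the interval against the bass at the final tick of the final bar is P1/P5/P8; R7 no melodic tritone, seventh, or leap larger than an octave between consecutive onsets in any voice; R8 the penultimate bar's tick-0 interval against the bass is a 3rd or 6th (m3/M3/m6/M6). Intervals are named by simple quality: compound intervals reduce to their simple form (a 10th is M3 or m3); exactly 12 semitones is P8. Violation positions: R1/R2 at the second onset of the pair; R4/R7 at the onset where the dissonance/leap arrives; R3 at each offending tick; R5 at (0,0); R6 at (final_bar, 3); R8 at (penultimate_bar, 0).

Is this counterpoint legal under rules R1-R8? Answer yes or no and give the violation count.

No (2 violations)

bar 0: v0=G3 v1=G4 (P8)
bar 1: v0=E3 v1=C4 (m6)
bar 2: v0=D3 v1=F3 (m3)
bar 3: v0=C3 v1=A3 (M6)
bar 4: v0=D3 v1=D4 (P8)
bar 5: v0=E3 v1=G3 (m3)
bar 6: v0=F3 v1=D4 (M6)
bar 7: v0=G3 v1=G4 (P8)
  R2 @ bar4.0: C3/G3 P5 -> D3/D4 P8 similar
  R2 @ bar7.0: F3/C4 P5 -> G3/G4 P8 similar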